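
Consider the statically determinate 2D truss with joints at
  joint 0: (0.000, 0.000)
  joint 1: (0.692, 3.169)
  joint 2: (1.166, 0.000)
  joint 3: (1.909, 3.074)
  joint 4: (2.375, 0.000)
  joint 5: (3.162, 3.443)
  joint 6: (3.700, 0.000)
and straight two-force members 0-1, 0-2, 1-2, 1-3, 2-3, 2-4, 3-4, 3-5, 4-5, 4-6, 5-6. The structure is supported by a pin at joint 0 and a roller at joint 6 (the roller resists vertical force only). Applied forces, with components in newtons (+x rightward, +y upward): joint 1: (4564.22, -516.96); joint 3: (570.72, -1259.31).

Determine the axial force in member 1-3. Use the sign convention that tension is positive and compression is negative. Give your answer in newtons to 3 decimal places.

-3301.453

N=7 nodes, M=11 members, R=3 reactions → 2N=14, M+R=14
member 0 (0-1): L=3.2437, (cx,cy)=(0.2133,0.9770)
member 1 (0-2): L=1.1660, (cx,cy)=(1.0000,0.0000)
member 2 (1-2): L=3.2043, (cx,cy)=(0.1479,-0.9890)
member 3 (1-3): L=1.2207, (cx,cy)=(0.9970,-0.0778)
member 4 (2-3): L=3.1625, (cx,cy)=(0.2349,0.9720)
member 5 (2-4): L=1.2090, (cx,cy)=(1.0000,0.0000)
member 6 (3-4): L=3.1091, (cx,cy)=(0.1499,-0.9887)
member 7 (3-5): L=1.3062, (cx,cy)=(0.9593,0.2825)
member 8 (4-5): L=3.5318, (cx,cy)=(0.2228,0.9749)
member 9 (4-6): L=1.3250, (cx,cy)=(1.0000,0.0000)
member 10 (5-6): L=3.4848, (cx,cy)=(0.1544,-0.9880)
solve A·x = −loads:
  F[0-1] = +3432.5268 N (tension)
  F[0-2] = +4402.6506 N (tension)
  F[1-2] = -3653.7301 N (compression)
  F[1-3] = -3301.4531 N (compression)
  F[2-3] = +3717.5871 N (tension)
  F[2-4] = +2988.7528 N (tension)
  F[3-4] = -5818.8336 N (compression)
  F[3-5] = -2206.4917 N (compression)
  F[4-5] = +5901.4863 N (tension)
  F[4-6] = +801.5738 N (tension)
  F[5-6] = -5192.0234 N (compression)
  Rx@0 = -5134.9400 N
  Ry@0 = -3353.5045 N
  Ry@6 = +5129.7745 N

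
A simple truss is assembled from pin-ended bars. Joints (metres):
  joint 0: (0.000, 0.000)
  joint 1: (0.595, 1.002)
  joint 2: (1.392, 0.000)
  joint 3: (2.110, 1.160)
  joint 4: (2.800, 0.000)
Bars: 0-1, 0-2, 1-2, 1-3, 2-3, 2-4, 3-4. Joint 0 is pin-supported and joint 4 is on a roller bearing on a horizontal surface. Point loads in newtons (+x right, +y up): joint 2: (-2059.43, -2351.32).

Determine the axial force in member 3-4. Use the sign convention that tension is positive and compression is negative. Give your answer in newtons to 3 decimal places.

-1360.108

N=5 nodes, M=7 members, R=3 reactions → 2N=10, M+R=10
member 0 (0-1): L=1.1653, (cx,cy)=(0.5106,0.8598)
member 1 (0-2): L=1.3920, (cx,cy)=(1.0000,0.0000)
member 2 (1-2): L=1.2803, (cx,cy)=(0.6225,-0.7826)
member 3 (1-3): L=1.5232, (cx,cy)=(0.9946,0.1037)
member 4 (2-3): L=1.3642, (cx,cy)=(0.5263,0.8503)
member 5 (2-4): L=1.4080, (cx,cy)=(1.0000,0.0000)
member 6 (3-4): L=1.3497, (cx,cy)=(0.5112,-0.8594)
solve A·x = −loads:
  F[0-1] = -1375.1281 N (compression)
  F[0-2] = -1357.3193 N (compression)
  F[1-2] = +1308.6763 N (tension)
  F[1-3] = -1524.9903 N (compression)
  F[2-3] = +1560.7804 N (tension)
  F[2-4] = +695.3189 N (tension)
  F[3-4] = -1360.1080 N (compression)
  Rx@0 = +2059.4300 N
  Ry@0 = +1182.3781 N
  Ry@4 = +1168.9419 N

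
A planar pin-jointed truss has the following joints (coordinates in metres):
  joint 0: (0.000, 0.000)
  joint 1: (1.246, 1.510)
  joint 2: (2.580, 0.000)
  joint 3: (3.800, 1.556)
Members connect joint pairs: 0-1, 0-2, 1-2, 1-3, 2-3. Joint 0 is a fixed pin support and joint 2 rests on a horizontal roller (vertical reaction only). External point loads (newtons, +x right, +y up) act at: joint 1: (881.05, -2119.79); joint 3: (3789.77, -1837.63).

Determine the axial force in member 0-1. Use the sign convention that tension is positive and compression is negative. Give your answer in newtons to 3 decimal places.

3337.406

N=4 nodes, M=5 members, R=3 reactions → 2N=8, M+R=8
member 0 (0-1): L=1.9577, (cx,cy)=(0.6365,0.7713)
member 1 (0-2): L=2.5800, (cx,cy)=(1.0000,0.0000)
member 2 (1-2): L=2.0149, (cx,cy)=(0.6621,-0.7494)
member 3 (1-3): L=2.5544, (cx,cy)=(0.9998,0.0180)
member 4 (2-3): L=1.9773, (cx,cy)=(0.6170,0.7869)
solve A·x = −loads:
  F[0-1] = +3337.4064 N (tension)
  F[0-2] = +2546.6979 N (tension)
  F[1-2] = -6135.8583 N (compression)
  F[1-3] = +5306.3686 N (tension)
  F[2-3] = -2456.5576 N (compression)
  Rx@0 = -4670.8200 N
  Ry@0 = -2574.1769 N
  Ry@2 = +6531.5969 N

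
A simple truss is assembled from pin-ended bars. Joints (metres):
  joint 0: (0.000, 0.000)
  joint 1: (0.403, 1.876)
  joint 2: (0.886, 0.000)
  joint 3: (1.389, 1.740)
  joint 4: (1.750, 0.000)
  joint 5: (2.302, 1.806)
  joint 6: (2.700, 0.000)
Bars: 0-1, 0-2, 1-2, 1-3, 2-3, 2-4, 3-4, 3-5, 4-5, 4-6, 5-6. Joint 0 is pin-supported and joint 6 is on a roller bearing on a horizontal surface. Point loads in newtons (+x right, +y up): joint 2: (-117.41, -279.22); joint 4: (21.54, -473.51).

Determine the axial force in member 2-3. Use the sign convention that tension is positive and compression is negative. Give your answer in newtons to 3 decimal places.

N=7 nodes, M=11 members, R=3 reactions → 2N=14, M+R=14
member 0 (0-1): L=1.9188, (cx,cy)=(0.2100,0.9777)
member 1 (0-2): L=0.8860, (cx,cy)=(1.0000,0.0000)
member 2 (1-2): L=1.9372, (cx,cy)=(0.2493,-0.9684)
member 3 (1-3): L=0.9953, (cx,cy)=(0.9906,-0.1366)
member 4 (2-3): L=1.8112, (cx,cy)=(0.2777,0.9607)
member 5 (2-4): L=0.8640, (cx,cy)=(1.0000,0.0000)
member 6 (3-4): L=1.7771, (cx,cy)=(0.2031,-0.9791)
member 7 (3-5): L=0.9154, (cx,cy)=(0.9974,0.0721)
member 8 (4-5): L=1.8885, (cx,cy)=(0.2923,0.9563)
member 9 (4-6): L=0.9500, (cx,cy)=(1.0000,0.0000)
member 10 (5-6): L=1.8493, (cx,cy)=(0.2152,-0.9766)
solve A·x = −loads:
  F[0-1] = -362.2803 N (compression)
  F[0-2] = -19.7812 N (compression)
  F[1-2] = +390.4540 N (tension)
  F[1-3] = -175.0834 N (compression)
  F[2-3] = -102.9524 N (compression)
  F[2-4] = +223.5721 N (tension)
  F[3-4] = +60.7497 N (tension)
  F[3-5] = -214.9325 N (compression)
  F[4-5] = +432.9346 N (tension)
  F[4-6] = +87.8267 N (tension)
  F[5-6] = -408.0929 N (compression)
  Rx@0 = +95.8700 N
  Ry@0 = +354.1998 N
  Ry@6 = +398.5302 N

-102.952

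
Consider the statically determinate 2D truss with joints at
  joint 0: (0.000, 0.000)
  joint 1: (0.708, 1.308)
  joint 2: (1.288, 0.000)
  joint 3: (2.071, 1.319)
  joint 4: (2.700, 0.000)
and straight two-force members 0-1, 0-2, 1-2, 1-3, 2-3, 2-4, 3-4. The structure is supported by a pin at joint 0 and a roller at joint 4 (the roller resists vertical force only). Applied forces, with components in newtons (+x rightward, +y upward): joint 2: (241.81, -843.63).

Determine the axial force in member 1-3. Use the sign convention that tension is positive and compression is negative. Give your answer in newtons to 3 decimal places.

-432.906

N=5 nodes, M=7 members, R=3 reactions → 2N=10, M+R=10
member 0 (0-1): L=1.4873, (cx,cy)=(0.4760,0.8794)
member 1 (0-2): L=1.2880, (cx,cy)=(1.0000,0.0000)
member 2 (1-2): L=1.4308, (cx,cy)=(0.4054,-0.9142)
member 3 (1-3): L=1.3630, (cx,cy)=(1.0000,0.0081)
member 4 (2-3): L=1.5339, (cx,cy)=(0.5105,0.8599)
member 5 (2-4): L=1.4120, (cx,cy)=(1.0000,0.0000)
member 6 (3-4): L=1.4613, (cx,cy)=(0.4304,-0.9026)
solve A·x = −loads:
  F[0-1] = -501.6725 N (compression)
  F[0-2] = +480.6178 N (tension)
  F[1-2] = +478.7948 N (tension)
  F[1-3] = -432.9062 N (compression)
  F[2-3] = +472.0742 N (tension)
  F[2-4] = +191.9155 N (tension)
  F[3-4] = -445.8606 N (compression)
  Rx@0 = -241.8100 N
  Ry@0 = +441.1872 N
  Ry@4 = +402.4428 N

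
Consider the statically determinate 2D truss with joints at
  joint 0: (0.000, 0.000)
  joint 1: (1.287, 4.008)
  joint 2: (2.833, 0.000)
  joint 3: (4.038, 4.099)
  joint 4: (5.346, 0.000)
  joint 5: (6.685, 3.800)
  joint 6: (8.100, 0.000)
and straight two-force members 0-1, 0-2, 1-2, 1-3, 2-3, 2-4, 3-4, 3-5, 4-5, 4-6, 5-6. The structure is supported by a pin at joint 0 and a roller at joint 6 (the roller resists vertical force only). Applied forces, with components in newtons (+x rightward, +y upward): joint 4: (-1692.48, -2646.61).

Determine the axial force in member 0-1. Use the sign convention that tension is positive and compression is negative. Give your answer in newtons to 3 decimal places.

-945.101

N=7 nodes, M=11 members, R=3 reactions → 2N=14, M+R=14
member 0 (0-1): L=4.2096, (cx,cy)=(0.3057,0.9521)
member 1 (0-2): L=2.8330, (cx,cy)=(1.0000,0.0000)
member 2 (1-2): L=4.2958, (cx,cy)=(0.3599,-0.9330)
member 3 (1-3): L=2.7525, (cx,cy)=(0.9995,0.0331)
member 4 (2-3): L=4.2724, (cx,cy)=(0.2820,0.9594)
member 5 (2-4): L=2.5130, (cx,cy)=(1.0000,0.0000)
member 6 (3-4): L=4.3026, (cx,cy)=(0.3040,-0.9527)
member 7 (3-5): L=2.6638, (cx,cy)=(0.9937,-0.1122)
member 8 (4-5): L=4.0290, (cx,cy)=(0.3323,0.9432)
member 9 (4-6): L=2.7540, (cx,cy)=(1.0000,0.0000)
member 10 (5-6): L=4.0549, (cx,cy)=(0.3490,-0.9371)
solve A·x = −loads:
  F[0-1] = -945.1012 N (compression)
  F[0-2] = -1403.5320 N (compression)
  F[1-2] = +942.2031 N (tension)
  F[1-3] = -628.3750 N (compression)
  F[2-3] = -916.2709 N (compression)
  F[2-4] = -806.0238 N (compression)
  F[3-4] = +1088.9077 N (tension)
  F[3-5] = -1225.2265 N (compression)
  F[4-5] = +1706.2199 N (tension)
  F[4-6] = +650.4392 N (tension)
  F[5-6] = -1863.9342 N (compression)
  Rx@0 = +1692.4800 N
  Ry@0 = +899.8474 N
  Ry@6 = +1746.7626 N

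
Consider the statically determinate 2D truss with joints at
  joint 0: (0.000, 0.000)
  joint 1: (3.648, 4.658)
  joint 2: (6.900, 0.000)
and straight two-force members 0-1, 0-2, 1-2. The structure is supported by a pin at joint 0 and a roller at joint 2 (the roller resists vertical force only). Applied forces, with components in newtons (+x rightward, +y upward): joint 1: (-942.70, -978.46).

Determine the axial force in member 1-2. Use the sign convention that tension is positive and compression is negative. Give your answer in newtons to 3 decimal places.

N=3 nodes, M=3 members, R=3 reactions → 2N=6, M+R=6
member 0 (0-1): L=5.9165, (cx,cy)=(0.6166,0.7873)
member 1 (0-2): L=6.9000, (cx,cy)=(1.0000,0.0000)
member 2 (1-2): L=5.6809, (cx,cy)=(0.5724,-0.8199)
solve A·x = −loads:
  F[0-1] = -1394.0758 N (compression)
  F[0-2] = -83.1384 N (compression)
  F[1-2] = +145.2337 N (tension)
  Rx@0 = +942.7000 N
  Ry@0 = +1097.5433 N
  Ry@2 = -119.0833 N

145.234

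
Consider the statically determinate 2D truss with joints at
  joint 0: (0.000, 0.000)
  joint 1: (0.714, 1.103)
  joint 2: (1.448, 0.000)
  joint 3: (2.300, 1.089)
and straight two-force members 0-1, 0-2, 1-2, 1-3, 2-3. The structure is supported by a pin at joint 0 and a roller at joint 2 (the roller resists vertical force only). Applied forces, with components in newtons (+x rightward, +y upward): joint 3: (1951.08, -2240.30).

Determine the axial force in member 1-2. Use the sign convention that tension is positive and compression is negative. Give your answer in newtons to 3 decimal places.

-3384.938

N=4 nodes, M=5 members, R=3 reactions → 2N=8, M+R=8
member 0 (0-1): L=1.3139, (cx,cy)=(0.5434,0.8395)
member 1 (0-2): L=1.4480, (cx,cy)=(1.0000,0.0000)
member 2 (1-2): L=1.3249, (cx,cy)=(0.5540,-0.8325)
member 3 (1-3): L=1.5861, (cx,cy)=(1.0000,-0.0088)
member 4 (2-3): L=1.3827, (cx,cy)=(0.6162,0.7876)
solve A·x = −loads:
  F[0-1] = +3318.2202 N (tension)
  F[0-2] = +147.9291 N (tension)
  F[1-2] = -3384.9383 N (compression)
  F[1-3] = +3678.5612 N (tension)
  F[2-3] = -2803.2496 N (compression)
  Rx@0 = -1951.0800 N
  Ry@0 = -2785.5399 N
  Ry@2 = +5025.8399 N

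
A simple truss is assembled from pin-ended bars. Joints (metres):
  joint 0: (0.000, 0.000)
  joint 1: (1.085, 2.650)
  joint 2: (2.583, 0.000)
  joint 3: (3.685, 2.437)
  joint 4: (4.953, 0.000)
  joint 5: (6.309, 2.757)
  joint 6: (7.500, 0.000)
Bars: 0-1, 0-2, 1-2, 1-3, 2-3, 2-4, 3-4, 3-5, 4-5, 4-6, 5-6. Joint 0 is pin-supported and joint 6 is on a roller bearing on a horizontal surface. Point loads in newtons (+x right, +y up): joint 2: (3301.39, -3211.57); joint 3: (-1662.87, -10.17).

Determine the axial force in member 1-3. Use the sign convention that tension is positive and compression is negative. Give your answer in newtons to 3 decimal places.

-2718.526

N=7 nodes, M=11 members, R=3 reactions → 2N=14, M+R=14
member 0 (0-1): L=2.8635, (cx,cy)=(0.3789,0.9254)
member 1 (0-2): L=2.5830, (cx,cy)=(1.0000,0.0000)
member 2 (1-2): L=3.0441, (cx,cy)=(0.4921,-0.8705)
member 3 (1-3): L=2.6087, (cx,cy)=(0.9967,-0.0816)
member 4 (2-3): L=2.6746, (cx,cy)=(0.4120,0.9112)
member 5 (2-4): L=2.3700, (cx,cy)=(1.0000,0.0000)
member 6 (3-4): L=2.7471, (cx,cy)=(0.4616,-0.8871)
member 7 (3-5): L=2.6434, (cx,cy)=(0.9926,0.1211)
member 8 (4-5): L=3.0724, (cx,cy)=(0.4413,0.8973)
member 9 (4-6): L=2.5470, (cx,cy)=(1.0000,0.0000)
member 10 (5-6): L=3.0033, (cx,cy)=(0.3966,-0.9180)
solve A·x = −loads:
  F[0-1] = -2864.5971 N (compression)
  F[0-2] = +2723.9296 N (tension)
  F[1-2] = +3300.2184 N (tension)
  F[1-3] = -2718.5257 N (compression)
  F[2-3] = +371.6132 N (tension)
  F[2-4] = +893.4640 N (tension)
  F[3-4] = -720.4834 N (compression)
  F[3-5] = -565.0657 N (compression)
  F[4-5] = +712.2666 N (tension)
  F[4-6] = +246.5546 N (tension)
  F[5-6] = -621.7177 N (compression)
  Rx@0 = -1638.5200 N
  Ry@0 = +2651.0003 N
  Ry@6 = +570.7397 N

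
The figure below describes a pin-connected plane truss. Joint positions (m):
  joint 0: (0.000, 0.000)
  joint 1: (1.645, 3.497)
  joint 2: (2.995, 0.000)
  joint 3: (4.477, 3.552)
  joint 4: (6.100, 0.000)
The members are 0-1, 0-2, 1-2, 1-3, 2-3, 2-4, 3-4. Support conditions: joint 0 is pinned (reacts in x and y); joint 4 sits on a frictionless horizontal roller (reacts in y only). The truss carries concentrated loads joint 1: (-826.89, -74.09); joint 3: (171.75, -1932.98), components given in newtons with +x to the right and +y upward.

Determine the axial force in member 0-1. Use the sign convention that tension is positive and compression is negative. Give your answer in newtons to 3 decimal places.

-1041.503

N=5 nodes, M=7 members, R=3 reactions → 2N=10, M+R=10
member 0 (0-1): L=3.8646, (cx,cy)=(0.4257,0.9049)
member 1 (0-2): L=2.9950, (cx,cy)=(1.0000,0.0000)
member 2 (1-2): L=3.7485, (cx,cy)=(0.3601,-0.9329)
member 3 (1-3): L=2.8325, (cx,cy)=(0.9998,0.0194)
member 4 (2-3): L=3.8488, (cx,cy)=(0.3851,0.9229)
member 5 (2-4): L=3.1050, (cx,cy)=(1.0000,0.0000)
member 6 (3-4): L=3.9052, (cx,cy)=(0.4156,-0.9095)
solve A·x = −loads:
  F[0-1] = -1041.5031 N (compression)
  F[0-2] = -211.8138 N (compression)
  F[1-2] = +931.8066 N (tension)
  F[1-3] = +47.9913 N (tension)
  F[2-3] = -941.9089 N (compression)
  F[2-4] = +486.4574 N (tension)
  F[3-4] = -1170.5045 N (compression)
  Rx@0 = +655.1400 N
  Ry@0 = +942.4387 N
  Ry@4 = +1064.6313 N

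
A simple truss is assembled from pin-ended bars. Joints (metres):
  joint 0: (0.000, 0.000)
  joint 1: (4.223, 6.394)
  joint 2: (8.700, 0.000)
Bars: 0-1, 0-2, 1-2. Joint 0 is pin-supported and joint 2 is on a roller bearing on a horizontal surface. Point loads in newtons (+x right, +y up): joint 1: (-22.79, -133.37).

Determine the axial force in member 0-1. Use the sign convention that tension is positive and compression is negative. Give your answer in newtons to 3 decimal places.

-102.323

N=3 nodes, M=3 members, R=3 reactions → 2N=6, M+R=6
member 0 (0-1): L=7.6627, (cx,cy)=(0.5511,0.8344)
member 1 (0-2): L=8.7000, (cx,cy)=(1.0000,0.0000)
member 2 (1-2): L=7.8056, (cx,cy)=(0.5736,-0.8192)
solve A·x = −loads:
  F[0-1] = -102.3226 N (compression)
  F[0-2] = +33.6011 N (tension)
  F[1-2] = -58.5829 N (compression)
  Rx@0 = +22.7900 N
  Ry@0 = +85.3812 N
  Ry@2 = +47.9888 N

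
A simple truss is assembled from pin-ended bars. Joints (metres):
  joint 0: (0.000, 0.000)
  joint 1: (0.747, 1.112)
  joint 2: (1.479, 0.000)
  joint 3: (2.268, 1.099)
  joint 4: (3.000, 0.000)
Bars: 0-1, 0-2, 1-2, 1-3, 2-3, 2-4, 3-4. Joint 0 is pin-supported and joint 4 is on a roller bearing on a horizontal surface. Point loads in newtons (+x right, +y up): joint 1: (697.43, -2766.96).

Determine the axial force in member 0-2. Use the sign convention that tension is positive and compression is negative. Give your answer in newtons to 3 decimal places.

N=5 nodes, M=7 members, R=3 reactions → 2N=10, M+R=10
member 0 (0-1): L=1.3396, (cx,cy)=(0.5576,0.8301)
member 1 (0-2): L=1.4790, (cx,cy)=(1.0000,0.0000)
member 2 (1-2): L=1.3313, (cx,cy)=(0.5498,-0.8353)
member 3 (1-3): L=1.5211, (cx,cy)=(1.0000,-0.0085)
member 4 (2-3): L=1.3529, (cx,cy)=(0.5832,0.8123)
member 5 (2-4): L=1.5210, (cx,cy)=(1.0000,0.0000)
member 6 (3-4): L=1.3205, (cx,cy)=(0.5544,-0.8323)
solve A·x = −loads:
  F[0-1] = -2191.8910 N (compression)
  F[0-2] = +1919.6838 N (tension)
  F[1-2] = -1121.0095 N (compression)
  F[1-3] = -1303.3587 N (compression)
  F[2-3] = +1152.6652 N (tension)
  F[2-4] = +631.0833 N (tension)
  F[3-4] = -1138.4190 N (compression)
  Rx@0 = -697.4300 N
  Ry@0 = +1819.4729 N
  Ry@4 = +947.4871 N

1919.684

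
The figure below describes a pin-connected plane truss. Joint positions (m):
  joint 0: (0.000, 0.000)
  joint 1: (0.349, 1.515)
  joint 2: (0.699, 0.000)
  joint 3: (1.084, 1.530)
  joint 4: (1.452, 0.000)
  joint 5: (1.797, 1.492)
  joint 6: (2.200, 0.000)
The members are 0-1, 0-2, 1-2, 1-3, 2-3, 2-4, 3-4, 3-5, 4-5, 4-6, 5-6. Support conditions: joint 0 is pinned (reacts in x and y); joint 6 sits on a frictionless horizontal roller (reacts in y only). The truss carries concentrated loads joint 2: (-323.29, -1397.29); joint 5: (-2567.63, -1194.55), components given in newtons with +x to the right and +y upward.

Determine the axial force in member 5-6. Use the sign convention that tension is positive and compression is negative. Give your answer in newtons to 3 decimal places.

333.159

N=7 nodes, M=11 members, R=3 reactions → 2N=14, M+R=14
member 0 (0-1): L=1.5547, (cx,cy)=(0.2245,0.9745)
member 1 (0-2): L=0.6990, (cx,cy)=(1.0000,0.0000)
member 2 (1-2): L=1.5549, (cx,cy)=(0.2251,-0.9743)
member 3 (1-3): L=0.7352, (cx,cy)=(0.9998,0.0204)
member 4 (2-3): L=1.5777, (cx,cy)=(0.2440,0.9698)
member 5 (2-4): L=0.7530, (cx,cy)=(1.0000,0.0000)
member 6 (3-4): L=1.5736, (cx,cy)=(0.2339,-0.9723)
member 7 (3-5): L=0.7140, (cx,cy)=(0.9986,-0.0532)
member 8 (4-5): L=1.5314, (cx,cy)=(0.2253,0.9743)
member 9 (4-6): L=0.7480, (cx,cy)=(1.0000,0.0000)
member 10 (5-6): L=1.5455, (cx,cy)=(0.2608,-0.9654)
solve A·x = −loads:
  F[0-1] = -2989.7783 N (compression)
  F[0-2] = -2219.7636 N (compression)
  F[1-2] = +2962.1867 N (tension)
  F[1-3] = -1338.2065 N (compression)
  F[2-3] = -1535.2922 N (compression)
  F[2-4] = -855.0498 N (compression)
  F[3-4] = +1674.7679 N (tension)
  F[3-5] = -2107.2171 N (compression)
  F[4-5] = -1671.2952 N (compression)
  F[4-6] = -86.8753 N (compression)
  F[5-6] = +333.1590 N (tension)
  Rx@0 = +2890.9200 N
  Ry@0 = +2913.4727 N
  Ry@6 = -321.6327 N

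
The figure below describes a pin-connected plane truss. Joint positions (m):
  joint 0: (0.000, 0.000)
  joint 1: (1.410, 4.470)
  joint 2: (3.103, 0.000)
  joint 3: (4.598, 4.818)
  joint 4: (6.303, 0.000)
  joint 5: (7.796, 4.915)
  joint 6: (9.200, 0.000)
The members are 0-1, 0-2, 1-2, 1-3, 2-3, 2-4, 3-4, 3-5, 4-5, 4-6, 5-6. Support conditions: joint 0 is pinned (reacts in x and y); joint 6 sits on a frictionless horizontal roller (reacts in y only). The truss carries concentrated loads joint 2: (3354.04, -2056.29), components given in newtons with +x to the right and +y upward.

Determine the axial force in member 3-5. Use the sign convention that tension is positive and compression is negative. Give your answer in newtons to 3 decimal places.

-412.784

N=7 nodes, M=11 members, R=3 reactions → 2N=14, M+R=14
member 0 (0-1): L=4.6871, (cx,cy)=(0.3008,0.9537)
member 1 (0-2): L=3.1030, (cx,cy)=(1.0000,0.0000)
member 2 (1-2): L=4.7799, (cx,cy)=(0.3542,-0.9352)
member 3 (1-3): L=3.2069, (cx,cy)=(0.9941,0.1085)
member 4 (2-3): L=5.0446, (cx,cy)=(0.2964,0.9551)
member 5 (2-4): L=3.2000, (cx,cy)=(1.0000,0.0000)
member 6 (3-4): L=5.1108, (cx,cy)=(0.3336,-0.9427)
member 7 (3-5): L=3.1995, (cx,cy)=(0.9995,0.0303)
member 8 (4-5): L=5.1368, (cx,cy)=(0.2907,0.9568)
member 9 (4-6): L=2.8970, (cx,cy)=(1.0000,0.0000)
member 10 (5-6): L=5.1116, (cx,cy)=(0.2747,-0.9615)
solve A·x = −loads:
  F[0-1] = -1428.9280 N (compression)
  F[0-2] = +3783.8973 N (tension)
  F[1-2] = +1351.1687 N (tension)
  F[1-3] = -913.8292 N (compression)
  F[2-3] = +830.0003 N (tension)
  F[2-4] = +662.4577 N (tension)
  F[3-4] = -748.9727 N (compression)
  F[3-5] = -412.7841 N (compression)
  F[4-5] = +737.9220 N (tension)
  F[4-6] = +198.1171 N (tension)
  F[5-6] = -721.2927 N (compression)
  Rx@0 = -3354.0400 N
  Ry@0 = +1362.7391 N
  Ry@6 = +693.5509 N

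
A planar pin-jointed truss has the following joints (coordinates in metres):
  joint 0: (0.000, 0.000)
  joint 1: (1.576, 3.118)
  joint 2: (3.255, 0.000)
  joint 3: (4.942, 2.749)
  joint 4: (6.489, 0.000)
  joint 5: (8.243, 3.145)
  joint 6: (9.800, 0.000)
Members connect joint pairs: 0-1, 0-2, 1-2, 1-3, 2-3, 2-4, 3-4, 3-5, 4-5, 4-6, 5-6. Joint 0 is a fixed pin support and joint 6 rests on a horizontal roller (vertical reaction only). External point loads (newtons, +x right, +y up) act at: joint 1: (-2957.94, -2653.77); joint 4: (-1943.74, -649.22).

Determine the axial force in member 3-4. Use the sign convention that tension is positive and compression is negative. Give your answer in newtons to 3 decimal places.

N=7 nodes, M=11 members, R=3 reactions → 2N=14, M+R=14
member 0 (0-1): L=3.4937, (cx,cy)=(0.4511,0.8925)
member 1 (0-2): L=3.2550, (cx,cy)=(1.0000,0.0000)
member 2 (1-2): L=3.5413, (cx,cy)=(0.4741,-0.8805)
member 3 (1-3): L=3.3862, (cx,cy)=(0.9940,-0.1090)
member 4 (2-3): L=3.2254, (cx,cy)=(0.5230,0.8523)
member 5 (2-4): L=3.2340, (cx,cy)=(1.0000,0.0000)
member 6 (3-4): L=3.1544, (cx,cy)=(0.4904,-0.8715)
member 7 (3-5): L=3.3247, (cx,cy)=(0.9929,0.1191)
member 8 (4-5): L=3.6010, (cx,cy)=(0.4871,0.8734)
member 9 (4-6): L=3.3110, (cx,cy)=(1.0000,0.0000)
member 10 (5-6): L=3.5093, (cx,cy)=(0.4437,-0.8962)
solve A·x = −loads:
  F[0-1] = -3795.5820 N (compression)
  F[0-2] = -3189.4849 N (compression)
  F[1-2] = +720.7313 N (tension)
  F[1-3] = +909.4502 N (tension)
  F[2-3] = -744.5399 N (compression)
  F[2-4] = -2458.3487 N (compression)
  F[3-4] = +854.9960 N (tension)
  F[3-5] = +95.9790 N (tension)
  F[4-5] = -109.7992 N (compression)
  F[4-6] = -41.8147 N (compression)
  F[5-6] = +94.2459 N (tension)
  Rx@0 = +4901.6800 N
  Ry@0 = +3387.4519 N
  Ry@6 = -84.4619 N

854.996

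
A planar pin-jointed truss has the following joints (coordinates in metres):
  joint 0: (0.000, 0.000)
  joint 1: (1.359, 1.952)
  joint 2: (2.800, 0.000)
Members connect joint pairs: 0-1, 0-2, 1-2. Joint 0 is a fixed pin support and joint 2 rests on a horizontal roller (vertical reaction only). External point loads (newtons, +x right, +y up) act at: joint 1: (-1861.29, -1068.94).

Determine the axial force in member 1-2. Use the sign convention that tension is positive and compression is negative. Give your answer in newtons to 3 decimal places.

967.981

N=3 nodes, M=3 members, R=3 reactions → 2N=6, M+R=6
member 0 (0-1): L=2.3785, (cx,cy)=(0.5714,0.8207)
member 1 (0-2): L=2.8000, (cx,cy)=(1.0000,0.0000)
member 2 (1-2): L=2.4263, (cx,cy)=(0.5939,-0.8045)
solve A·x = −loads:
  F[0-1] = -2251.4047 N (compression)
  F[0-2] = -574.8995 N (compression)
  F[1-2] = +967.9814 N (tension)
  Rx@0 = +1861.2900 N
  Ry@0 = +1847.7074 N
  Ry@2 = -778.7674 N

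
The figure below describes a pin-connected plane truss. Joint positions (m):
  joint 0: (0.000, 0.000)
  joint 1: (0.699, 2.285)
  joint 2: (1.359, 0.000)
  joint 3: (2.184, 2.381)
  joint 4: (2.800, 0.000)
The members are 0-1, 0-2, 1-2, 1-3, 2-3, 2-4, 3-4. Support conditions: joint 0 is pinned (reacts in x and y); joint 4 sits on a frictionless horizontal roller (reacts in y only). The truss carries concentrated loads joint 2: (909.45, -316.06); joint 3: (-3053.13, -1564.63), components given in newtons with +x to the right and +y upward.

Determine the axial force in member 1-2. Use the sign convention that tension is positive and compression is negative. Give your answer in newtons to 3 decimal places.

3108.069

N=5 nodes, M=7 members, R=3 reactions → 2N=10, M+R=10
member 0 (0-1): L=2.3895, (cx,cy)=(0.2925,0.9563)
member 1 (0-2): L=1.3590, (cx,cy)=(1.0000,0.0000)
member 2 (1-2): L=2.3784, (cx,cy)=(0.2775,-0.9607)
member 3 (1-3): L=1.4881, (cx,cy)=(0.9979,0.0645)
member 4 (2-3): L=2.5199, (cx,cy)=(0.3274,0.9449)
member 5 (2-4): L=1.4410, (cx,cy)=(1.0000,0.0000)
member 6 (3-4): L=2.4594, (cx,cy)=(0.2505,-0.9681)
solve A·x = −loads:
  F[0-1] = -3245.0759 N (compression)
  F[0-2] = -1194.4082 N (compression)
  F[1-2] = +3108.0686 N (tension)
  F[1-3] = -1815.5320 N (compression)
  F[2-3] = -2825.6759 N (compression)
  F[2-4] = -316.2627 N (compression)
  F[3-4] = +1262.6859 N (tension)
  Rx@0 = +2143.6800 N
  Ry@0 = +3103.1275 N
  Ry@4 = -1222.4375 N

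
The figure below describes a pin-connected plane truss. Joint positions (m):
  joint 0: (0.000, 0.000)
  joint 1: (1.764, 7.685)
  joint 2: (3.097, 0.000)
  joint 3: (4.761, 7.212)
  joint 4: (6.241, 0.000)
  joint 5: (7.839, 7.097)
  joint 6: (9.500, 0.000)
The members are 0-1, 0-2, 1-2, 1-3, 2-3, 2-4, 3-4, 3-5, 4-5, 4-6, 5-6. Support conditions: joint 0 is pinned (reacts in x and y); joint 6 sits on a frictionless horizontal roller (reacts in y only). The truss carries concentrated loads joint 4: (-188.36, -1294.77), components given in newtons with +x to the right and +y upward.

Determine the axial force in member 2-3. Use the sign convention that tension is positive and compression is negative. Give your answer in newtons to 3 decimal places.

-485.652

N=7 nodes, M=11 members, R=3 reactions → 2N=14, M+R=14
member 0 (0-1): L=7.8849, (cx,cy)=(0.2237,0.9747)
member 1 (0-2): L=3.0970, (cx,cy)=(1.0000,0.0000)
member 2 (1-2): L=7.7998, (cx,cy)=(0.1709,-0.9853)
member 3 (1-3): L=3.0341, (cx,cy)=(0.9878,-0.1559)
member 4 (2-3): L=7.4015, (cx,cy)=(0.2248,0.9744)
member 5 (2-4): L=3.1440, (cx,cy)=(1.0000,0.0000)
member 6 (3-4): L=7.3623, (cx,cy)=(0.2010,-0.9796)
member 7 (3-5): L=3.0801, (cx,cy)=(0.9993,-0.0373)
member 8 (4-5): L=7.2747, (cx,cy)=(0.2197,0.9756)
member 9 (4-6): L=3.2590, (cx,cy)=(1.0000,0.0000)
member 10 (5-6): L=7.2888, (cx,cy)=(0.2279,-0.9737)
solve A·x = −loads:
  F[0-1] = -455.7253 N (compression)
  F[0-2] = -86.4051 N (compression)
  F[1-2] = +480.2858 N (tension)
  F[1-3] = -186.3151 N (compression)
  F[2-3] = -485.6524 N (compression)
  F[2-4] = +104.8615 N (tension)
  F[3-4] = +468.2039 N (tension)
  F[3-5] = -387.6122 N (compression)
  F[4-5] = +857.0574 N (tension)
  F[4-6] = +199.0756 N (tension)
  F[5-6] = -873.5813 N (compression)
  Rx@0 = +188.3600 N
  Ry@0 = +444.1743 N
  Ry@6 = +850.5957 N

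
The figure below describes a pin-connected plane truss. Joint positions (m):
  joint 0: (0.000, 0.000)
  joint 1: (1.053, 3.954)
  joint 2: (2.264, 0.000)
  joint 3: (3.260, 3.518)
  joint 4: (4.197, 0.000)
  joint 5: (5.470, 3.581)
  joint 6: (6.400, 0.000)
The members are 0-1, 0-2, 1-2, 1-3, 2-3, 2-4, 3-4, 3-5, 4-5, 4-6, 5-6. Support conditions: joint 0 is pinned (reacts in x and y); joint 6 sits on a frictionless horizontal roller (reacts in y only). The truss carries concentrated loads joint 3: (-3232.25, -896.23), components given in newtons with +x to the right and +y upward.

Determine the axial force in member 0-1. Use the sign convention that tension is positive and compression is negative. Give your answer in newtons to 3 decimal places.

N=7 nodes, M=11 members, R=3 reactions → 2N=14, M+R=14
member 0 (0-1): L=4.0918, (cx,cy)=(0.2573,0.9663)
member 1 (0-2): L=2.2640, (cx,cy)=(1.0000,0.0000)
member 2 (1-2): L=4.1353, (cx,cy)=(0.2928,-0.9562)
member 3 (1-3): L=2.2497, (cx,cy)=(0.9810,-0.1938)
member 4 (2-3): L=3.6563, (cx,cy)=(0.2724,0.9622)
member 5 (2-4): L=1.9330, (cx,cy)=(1.0000,0.0000)
member 6 (3-4): L=3.6406, (cx,cy)=(0.2574,-0.9663)
member 7 (3-5): L=2.2109, (cx,cy)=(0.9996,0.0285)
member 8 (4-5): L=3.8005, (cx,cy)=(0.3350,0.9422)
member 9 (4-6): L=2.2030, (cx,cy)=(1.0000,0.0000)
member 10 (5-6): L=3.6998, (cx,cy)=(0.2514,-0.9679)
solve A·x = −loads:
  F[0-1] = -2293.6916 N (compression)
  F[0-2] = -2641.9840 N (compression)
  F[1-2] = +2597.1613 N (tension)
  F[1-3] = -1376.9394 N (compression)
  F[2-3] = -2580.9070 N (compression)
  F[2-4] = -1178.3571 N (compression)
  F[3-4] = +1390.4406 N (tension)
  F[3-5] = +820.8299 N (tension)
  F[4-5] = -1425.9712 N (compression)
  F[4-6] = -342.8639 N (compression)
  F[5-6] = +1364.0054 N (tension)
  Rx@0 = +3232.2500 N
  Ry@0 = +2216.4403 N
  Ry@6 = -1320.2103 N

-2293.692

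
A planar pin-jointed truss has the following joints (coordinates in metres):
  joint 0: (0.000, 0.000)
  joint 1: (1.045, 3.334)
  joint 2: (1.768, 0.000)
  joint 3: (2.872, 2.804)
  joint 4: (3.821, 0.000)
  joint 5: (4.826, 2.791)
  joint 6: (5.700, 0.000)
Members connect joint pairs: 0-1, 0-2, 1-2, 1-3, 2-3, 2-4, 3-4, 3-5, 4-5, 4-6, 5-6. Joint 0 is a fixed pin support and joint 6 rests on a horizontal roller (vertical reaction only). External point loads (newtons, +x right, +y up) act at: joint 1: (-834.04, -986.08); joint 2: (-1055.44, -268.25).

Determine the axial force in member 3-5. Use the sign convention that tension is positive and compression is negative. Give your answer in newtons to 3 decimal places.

N=7 nodes, M=11 members, R=3 reactions → 2N=14, M+R=14
member 0 (0-1): L=3.4939, (cx,cy)=(0.2991,0.9542)
member 1 (0-2): L=1.7680, (cx,cy)=(1.0000,0.0000)
member 2 (1-2): L=3.4115, (cx,cy)=(0.2119,-0.9773)
member 3 (1-3): L=1.9023, (cx,cy)=(0.9604,-0.2786)
member 4 (2-3): L=3.0135, (cx,cy)=(0.3664,0.9305)
member 5 (2-4): L=2.0530, (cx,cy)=(1.0000,0.0000)
member 6 (3-4): L=2.9602, (cx,cy)=(0.3206,-0.9472)
member 7 (3-5): L=1.9540, (cx,cy)=(1.0000,-0.0067)
member 8 (4-5): L=2.9664, (cx,cy)=(0.3388,0.9409)
member 9 (4-6): L=1.8790, (cx,cy)=(1.0000,0.0000)
member 10 (5-6): L=2.9246, (cx,cy)=(0.2988,-0.9543)
solve A·x = −loads:
  F[0-1] = -1549.0941 N (compression)
  F[0-2] = -1426.1619 N (compression)
  F[1-2] = +419.9152 N (tension)
  F[1-3] = +293.3438 N (tension)
  F[2-3] = -152.7461 N (compression)
  F[2-4] = -225.7704 N (compression)
  F[3-4] = +235.2716 N (tension)
  F[3-5] = +150.3498 N (tension)
  F[4-5] = -236.8617 N (compression)
  F[4-6] = -70.0999 N (compression)
  F[5-6] = +234.5736 N (tension)
  Rx@0 = +1889.4800 N
  Ry@0 = +1478.1843 N
  Ry@6 = -223.8543 N

150.350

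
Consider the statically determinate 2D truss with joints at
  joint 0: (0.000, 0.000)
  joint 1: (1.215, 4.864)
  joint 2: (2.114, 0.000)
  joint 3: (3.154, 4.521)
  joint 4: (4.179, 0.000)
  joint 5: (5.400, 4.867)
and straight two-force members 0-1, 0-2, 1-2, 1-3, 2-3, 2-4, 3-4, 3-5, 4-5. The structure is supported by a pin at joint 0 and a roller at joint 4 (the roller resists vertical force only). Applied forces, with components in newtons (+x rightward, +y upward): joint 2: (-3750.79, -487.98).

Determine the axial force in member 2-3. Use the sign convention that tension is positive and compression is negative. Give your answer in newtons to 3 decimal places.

233.632

N=6 nodes, M=9 members, R=3 reactions → 2N=12, M+R=12
member 0 (0-1): L=5.0135, (cx,cy)=(0.2423,0.9702)
member 1 (0-2): L=2.1140, (cx,cy)=(1.0000,0.0000)
member 2 (1-2): L=4.9464, (cx,cy)=(0.1817,-0.9833)
member 3 (1-3): L=1.9691, (cx,cy)=(0.9847,-0.1742)
member 4 (2-3): L=4.6391, (cx,cy)=(0.2242,0.9745)
member 5 (2-4): L=2.0650, (cx,cy)=(1.0000,0.0000)
member 6 (3-4): L=4.6357, (cx,cy)=(0.2211,-0.9752)
member 7 (3-5): L=2.2725, (cx,cy)=(0.9883,0.1523)
member 8 (4-5): L=5.0178, (cx,cy)=(0.2433,0.9699)
solve A·x = −loads:
  F[0-1] = -248.5382 N (compression)
  F[0-2] = -3690.5573 N (compression)
  F[1-2] = +264.7030 N (tension)
  F[1-3] = -110.0243 N (compression)
  F[2-3] = +233.6322 N (tension)
  F[2-4] = +55.9660 N (tension)
  F[3-4] = -253.1157 N (compression)
  F[3-5] = -0.0000 N (tension)
  F[4-5] = +0.0000 N (tension)
  Rx@0 = +3750.7900 N
  Ry@0 = +241.1291 N
  Ry@4 = +246.8509 N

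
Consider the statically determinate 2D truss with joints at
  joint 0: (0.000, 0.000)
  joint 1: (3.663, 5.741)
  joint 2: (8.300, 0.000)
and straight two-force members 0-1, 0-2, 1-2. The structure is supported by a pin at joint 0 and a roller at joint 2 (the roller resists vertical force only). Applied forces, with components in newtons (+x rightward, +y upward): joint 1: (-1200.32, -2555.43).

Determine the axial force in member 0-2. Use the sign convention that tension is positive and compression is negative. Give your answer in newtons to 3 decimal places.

N=3 nodes, M=3 members, R=3 reactions → 2N=6, M+R=6
member 0 (0-1): L=6.8100, (cx,cy)=(0.5379,0.8430)
member 1 (0-2): L=8.3000, (cx,cy)=(1.0000,0.0000)
member 2 (1-2): L=7.3798, (cx,cy)=(0.6283,-0.7779)
solve A·x = −loads:
  F[0-1] = -2678.3464 N (compression)
  F[0-2] = +240.3151 N (tension)
  F[1-2] = -382.4601 N (compression)
  Rx@0 = +1200.3200 N
  Ry@0 = +2257.8995 N
  Ry@2 = +297.5305 N

240.315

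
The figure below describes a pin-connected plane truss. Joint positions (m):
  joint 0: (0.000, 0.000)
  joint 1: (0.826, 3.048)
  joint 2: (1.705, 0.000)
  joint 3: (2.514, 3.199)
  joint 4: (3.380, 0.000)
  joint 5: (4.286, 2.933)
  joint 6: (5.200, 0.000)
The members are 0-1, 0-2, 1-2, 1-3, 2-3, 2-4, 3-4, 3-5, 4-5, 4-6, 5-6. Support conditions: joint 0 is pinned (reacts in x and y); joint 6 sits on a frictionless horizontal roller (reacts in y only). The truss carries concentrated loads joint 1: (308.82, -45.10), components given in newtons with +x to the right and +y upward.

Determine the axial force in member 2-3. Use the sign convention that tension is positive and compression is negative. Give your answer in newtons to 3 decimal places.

213.513

N=7 nodes, M=11 members, R=3 reactions → 2N=14, M+R=14
member 0 (0-1): L=3.1579, (cx,cy)=(0.2616,0.9652)
member 1 (0-2): L=1.7050, (cx,cy)=(1.0000,0.0000)
member 2 (1-2): L=3.1722, (cx,cy)=(0.2771,-0.9608)
member 3 (1-3): L=1.6947, (cx,cy)=(0.9960,0.0891)
member 4 (2-3): L=3.2997, (cx,cy)=(0.2452,0.9695)
member 5 (2-4): L=1.6750, (cx,cy)=(1.0000,0.0000)
member 6 (3-4): L=3.3141, (cx,cy)=(0.2613,-0.9653)
member 7 (3-5): L=1.7919, (cx,cy)=(0.9889,-0.1484)
member 8 (4-5): L=3.0697, (cx,cy)=(0.2951,0.9555)
member 9 (4-6): L=1.8200, (cx,cy)=(1.0000,0.0000)
member 10 (5-6): L=3.0721, (cx,cy)=(0.2975,-0.9547)
solve A·x = −loads:
  F[0-1] = +148.2408 N (tension)
  F[0-2] = +270.0457 N (tension)
  F[1-2] = -215.4326 N (compression)
  F[1-3] = -211.1907 N (compression)
  F[2-3] = +213.5135 N (tension)
  F[2-4] = +158.0030 N (tension)
  F[3-4] = -177.5984 N (compression)
  F[3-5] = -112.8461 N (compression)
  F[4-5] = +179.4204 N (tension)
  F[4-6] = +58.6418 N (tension)
  F[5-6] = -197.1055 N (compression)
  Rx@0 = -308.8200 N
  Ry@0 = -143.0800 N
  Ry@6 = +188.1800 N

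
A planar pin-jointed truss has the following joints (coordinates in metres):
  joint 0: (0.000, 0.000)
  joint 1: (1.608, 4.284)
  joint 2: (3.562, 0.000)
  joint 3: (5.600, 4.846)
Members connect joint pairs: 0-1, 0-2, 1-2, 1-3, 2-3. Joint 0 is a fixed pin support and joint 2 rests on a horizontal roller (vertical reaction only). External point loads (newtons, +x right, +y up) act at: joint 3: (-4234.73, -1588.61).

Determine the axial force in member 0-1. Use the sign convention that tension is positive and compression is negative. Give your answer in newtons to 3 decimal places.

N=4 nodes, M=5 members, R=3 reactions → 2N=8, M+R=8
member 0 (0-1): L=4.5758, (cx,cy)=(0.3514,0.9362)
member 1 (0-2): L=3.5620, (cx,cy)=(1.0000,0.0000)
member 2 (1-2): L=4.7086, (cx,cy)=(0.4150,-0.9098)
member 3 (1-3): L=4.0314, (cx,cy)=(0.9902,0.1394)
member 4 (2-3): L=5.2571, (cx,cy)=(0.3877,0.9218)
solve A·x = −loads:
  F[0-1] = -5182.8620 N (compression)
  F[0-2] = -2413.4162 N (compression)
  F[1-2] = +4746.6036 N (tension)
  F[1-3] = -3828.4754 N (compression)
  F[2-3] = -1144.3852 N (compression)
  Rx@0 = +4234.7300 N
  Ry@0 = +4852.3061 N
  Ry@2 = -3263.6961 N

-5182.862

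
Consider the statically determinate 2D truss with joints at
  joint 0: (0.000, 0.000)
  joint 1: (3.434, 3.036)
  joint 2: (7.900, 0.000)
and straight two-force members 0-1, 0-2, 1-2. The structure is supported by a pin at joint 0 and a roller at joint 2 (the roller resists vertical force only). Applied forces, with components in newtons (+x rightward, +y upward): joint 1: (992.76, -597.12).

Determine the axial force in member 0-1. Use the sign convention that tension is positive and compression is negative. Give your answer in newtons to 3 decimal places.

66.369

N=3 nodes, M=3 members, R=3 reactions → 2N=6, M+R=6
member 0 (0-1): L=4.5836, (cx,cy)=(0.7492,0.6624)
member 1 (0-2): L=7.9000, (cx,cy)=(1.0000,0.0000)
member 2 (1-2): L=5.4002, (cx,cy)=(0.8270,-0.5622)
solve A·x = −loads:
  F[0-1] = +66.3685 N (tension)
  F[0-2] = +943.0375 N (tension)
  F[1-2] = -1140.3082 N (compression)
  Rx@0 = -992.7600 N
  Ry@0 = -43.9597 N
  Ry@2 = +641.0797 N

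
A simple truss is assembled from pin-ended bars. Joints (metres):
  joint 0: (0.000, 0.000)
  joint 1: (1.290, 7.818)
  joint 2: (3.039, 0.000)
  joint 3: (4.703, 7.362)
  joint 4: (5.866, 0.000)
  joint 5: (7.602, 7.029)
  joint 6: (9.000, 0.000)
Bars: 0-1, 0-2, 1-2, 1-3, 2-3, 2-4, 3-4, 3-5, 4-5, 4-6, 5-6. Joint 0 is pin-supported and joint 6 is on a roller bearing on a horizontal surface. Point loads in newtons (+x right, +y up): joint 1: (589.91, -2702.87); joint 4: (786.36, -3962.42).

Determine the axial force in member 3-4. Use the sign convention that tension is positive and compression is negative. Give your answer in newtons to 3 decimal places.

N=7 nodes, M=11 members, R=3 reactions → 2N=14, M+R=14
member 0 (0-1): L=7.9237, (cx,cy)=(0.1628,0.9867)
member 1 (0-2): L=3.0390, (cx,cy)=(1.0000,0.0000)
member 2 (1-2): L=8.0112, (cx,cy)=(0.2183,-0.9759)
member 3 (1-3): L=3.4433, (cx,cy)=(0.9912,-0.1324)
member 4 (2-3): L=7.5477, (cx,cy)=(0.2205,0.9754)
member 5 (2-4): L=2.8270, (cx,cy)=(1.0000,0.0000)
member 6 (3-4): L=7.4533, (cx,cy)=(0.1560,-0.9878)
member 7 (3-5): L=2.9181, (cx,cy)=(0.9935,-0.1141)
member 8 (4-5): L=7.2402, (cx,cy)=(0.2398,0.9708)
member 9 (4-6): L=3.1340, (cx,cy)=(1.0000,0.0000)
member 10 (5-6): L=7.1667, (cx,cy)=(0.1951,-0.9808)
solve A·x = −loads:
  F[0-1] = -3225.8634 N (compression)
  F[0-2] = +1901.4485 N (tension)
  F[1-2] = +664.3432 N (tension)
  F[1-3] = -1271.3240 N (compression)
  F[2-3] = -664.6719 N (compression)
  F[2-4] = +2193.0229 N (tension)
  F[3-4] = +661.4947 N (tension)
  F[3-5] = -1519.8099 N (compression)
  F[4-5] = +3408.4555 N (tension)
  F[4-6] = +692.6283 N (tension)
  F[5-6] = -3550.6743 N (compression)
  Rx@0 = -1376.2700 N
  Ry@0 = +3182.8262 N
  Ry@6 = +3482.4638 N

661.495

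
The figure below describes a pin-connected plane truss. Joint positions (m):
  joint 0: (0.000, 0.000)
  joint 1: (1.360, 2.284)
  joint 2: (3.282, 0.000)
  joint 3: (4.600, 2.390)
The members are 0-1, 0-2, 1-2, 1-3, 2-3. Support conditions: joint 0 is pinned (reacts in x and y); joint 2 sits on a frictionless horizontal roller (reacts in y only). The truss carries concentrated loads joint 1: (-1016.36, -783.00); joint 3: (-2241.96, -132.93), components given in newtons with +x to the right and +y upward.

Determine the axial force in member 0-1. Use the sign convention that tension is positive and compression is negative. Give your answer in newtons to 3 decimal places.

N=4 nodes, M=5 members, R=3 reactions → 2N=8, M+R=8
member 0 (0-1): L=2.6582, (cx,cy)=(0.5116,0.8592)
member 1 (0-2): L=3.2820, (cx,cy)=(1.0000,0.0000)
member 2 (1-2): L=2.9851, (cx,cy)=(0.6439,-0.7651)
member 3 (1-3): L=3.2417, (cx,cy)=(0.9995,0.0327)
member 4 (2-3): L=2.7293, (cx,cy)=(0.4829,0.8757)
solve A·x = −loads:
  F[0-1] = -3194.8809 N (compression)
  F[0-2] = -1623.7674 N (compression)
  F[1-2] = +2469.9281 N (tension)
  F[1-3] = -2209.6806 N (compression)
  F[2-3] = -69.2914 N (compression)
  Rx@0 = +3258.3200 N
  Ry@0 = +2745.0868 N
  Ry@2 = -1829.1568 N

-3194.881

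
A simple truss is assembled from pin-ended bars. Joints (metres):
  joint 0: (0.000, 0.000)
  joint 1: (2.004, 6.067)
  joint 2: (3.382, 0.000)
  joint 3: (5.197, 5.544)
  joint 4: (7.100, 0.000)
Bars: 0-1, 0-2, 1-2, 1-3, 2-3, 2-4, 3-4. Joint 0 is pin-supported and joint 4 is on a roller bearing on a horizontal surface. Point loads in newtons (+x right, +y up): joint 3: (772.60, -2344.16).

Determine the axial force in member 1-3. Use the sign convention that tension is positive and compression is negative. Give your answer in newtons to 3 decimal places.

-14.679

N=5 nodes, M=7 members, R=3 reactions → 2N=10, M+R=10
member 0 (0-1): L=6.3894, (cx,cy)=(0.3136,0.9495)
member 1 (0-2): L=3.3820, (cx,cy)=(1.0000,0.0000)
member 2 (1-2): L=6.2215, (cx,cy)=(0.2215,-0.9752)
member 3 (1-3): L=3.2355, (cx,cy)=(0.9868,-0.1616)
member 4 (2-3): L=5.8335, (cx,cy)=(0.3111,0.9504)
member 5 (2-4): L=3.7180, (cx,cy)=(1.0000,0.0000)
member 6 (3-4): L=5.8615, (cx,cy)=(0.3247,-0.9458)
solve A·x = −loads:
  F[0-1] = -26.3496 N (compression)
  F[0-2] = +780.8644 N (tension)
  F[1-2] = +28.0905 N (tension)
  F[1-3] = -14.6792 N (compression)
  F[2-3] = -28.8234 N (compression)
  F[2-4] = +796.0540 N (tension)
  F[3-4] = -2451.9609 N (compression)
  Rx@0 = -772.6000 N
  Ry@0 = +25.0200 N
  Ry@4 = +2319.1400 N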